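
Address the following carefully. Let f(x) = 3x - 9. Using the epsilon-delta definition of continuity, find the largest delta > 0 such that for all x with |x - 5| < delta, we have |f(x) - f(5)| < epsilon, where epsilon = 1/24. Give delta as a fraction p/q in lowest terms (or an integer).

We compute f(5) = 3*(5) - 9 = 6.
|f(x) - f(5)| = |3x - 9 - (6)| = |3(x - 5)| = 3|x - 5|.
We need 3|x - 5| < 1/24, i.e. |x - 5| < 1/24 / 3 = 1/72.
So any delta <= 1/72 works. Conversely, if delta > 1/72, then x = 5 + 1/72 satisfies |x - 5| = 1/72 < delta but |f(x) - f(5)| = 3 * 1/72 = 1/24, which is not < 1/24; so no larger delta works.
Hence the largest such delta is 1/72.

1/72


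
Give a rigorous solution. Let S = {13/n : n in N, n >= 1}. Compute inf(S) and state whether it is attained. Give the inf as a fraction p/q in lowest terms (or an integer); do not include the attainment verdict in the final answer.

Analysis:
- Values: 13, 13/2, 13/3, 13/4, ... strictly decreasing.
- The maximum is 13 (n=1); sup = 13 (attained).
- The set is bounded below by 0; 13/n -> 0 so 0 is the greatest lower bound.
- 0 is not in the set, so inf = 0 is not attained.
Conclusion: inf(S) = 0, not attained in S.

0


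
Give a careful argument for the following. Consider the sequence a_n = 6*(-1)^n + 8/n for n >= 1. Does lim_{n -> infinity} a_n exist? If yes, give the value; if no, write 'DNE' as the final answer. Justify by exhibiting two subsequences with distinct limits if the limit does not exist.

Examine the behaviour of a_n along subsequences.
a_{2k} = 6 + 8/(2k) -> 6. a_{2k+1} = -6 + 8/(2k+1) -> -6.
Since these two subsequential limits are 6 and -6, distinct, the full sequence cannot converge (a convergent sequence has all subsequences tending to the same limit). So lim a_n does not exist.

DNE


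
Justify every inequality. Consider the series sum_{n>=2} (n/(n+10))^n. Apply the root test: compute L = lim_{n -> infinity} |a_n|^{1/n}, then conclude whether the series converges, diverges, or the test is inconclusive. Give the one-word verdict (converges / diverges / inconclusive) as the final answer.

Let a_n denote the general term. Form |a_n|^(1/n) and simplify:
|a_n|^(1/n) = n/(n + 10)
Take the limit as n -> infinity: L = 1.
Since L = 1, the root test is inconclusive. (In fact a_n = (n/(n+10))^n -> e^(-10) != 0, so the nth-term test shows divergence; but the root test itself gives no conclusion.)

inconclusive


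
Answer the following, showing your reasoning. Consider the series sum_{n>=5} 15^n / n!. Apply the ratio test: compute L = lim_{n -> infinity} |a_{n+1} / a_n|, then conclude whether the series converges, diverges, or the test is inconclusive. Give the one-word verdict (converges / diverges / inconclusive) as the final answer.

Let a_n denote the general term. Form the ratio a_{n+1}/a_n and simplify:
a_{n+1}/a_n = 15/(n + 1)
Take the limit as n -> infinity: L = 0.
Since L = 0 < 1, the ratio test implies the series converges.

converges


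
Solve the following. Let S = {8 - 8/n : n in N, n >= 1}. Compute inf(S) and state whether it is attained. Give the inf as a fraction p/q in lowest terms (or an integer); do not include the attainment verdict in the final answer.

Analysis:
- Values: 0, 4, 16/3, 6, ... strictly increasing.
- Minimum is 0 (n=1); inf = 0 (attained).
- 8 - 8/n -> 8 from below; sup = 8, not attained.
Conclusion: inf(S) = 0, attained in S.

0


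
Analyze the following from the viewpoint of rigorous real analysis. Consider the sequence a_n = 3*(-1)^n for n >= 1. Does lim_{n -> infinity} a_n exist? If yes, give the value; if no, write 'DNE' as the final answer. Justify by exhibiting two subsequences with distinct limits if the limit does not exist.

Examine the behaviour of a_n along subsequences.
Even-n subsequence a_{2k} = 3 -> 3. Odd-n subsequence a_{2k+1} = -3 -> -3.
Since these two subsequential limits are 3 and -3, distinct, the full sequence cannot converge (a convergent sequence has all subsequences tending to the same limit). So lim a_n does not exist.

DNE


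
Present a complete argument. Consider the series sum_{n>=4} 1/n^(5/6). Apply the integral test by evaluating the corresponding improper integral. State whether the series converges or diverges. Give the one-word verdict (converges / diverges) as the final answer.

Let f(x) = x^(-5/6). Then f is positive, continuous, and decreasing on [4, infinity), so the integral test applies.
Compute the improper integral int_{4}^infinity f(x) dx:
  antiderivative F(x) = 6*x^(1/6).
  As x -> infinity, F(x) -> infinity (since p = 5/6 < 1).
  So the integral diverges. By the integral test, the series diverges.

diverges


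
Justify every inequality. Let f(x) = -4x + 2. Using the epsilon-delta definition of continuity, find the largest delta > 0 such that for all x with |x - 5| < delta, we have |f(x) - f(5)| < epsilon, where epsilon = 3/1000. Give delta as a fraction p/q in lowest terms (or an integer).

We compute f(5) = -4*(5) + 2 = -18.
|f(x) - f(5)| = |-4x + 2 - (-18)| = |-4(x - 5)| = 4|x - 5|.
We need 4|x - 5| < 3/1000, i.e. |x - 5| < 3/1000 / 4 = 3/4000.
So any delta <= 3/4000 works. Conversely, if delta > 3/4000, then x = 5 + 3/4000 satisfies |x - 5| = 3/4000 < delta but |f(x) - f(5)| = 4 * 3/4000 = 3/1000, which is not < 3/1000; so no larger delta works.
Hence the largest such delta is 3/4000.

3/4000


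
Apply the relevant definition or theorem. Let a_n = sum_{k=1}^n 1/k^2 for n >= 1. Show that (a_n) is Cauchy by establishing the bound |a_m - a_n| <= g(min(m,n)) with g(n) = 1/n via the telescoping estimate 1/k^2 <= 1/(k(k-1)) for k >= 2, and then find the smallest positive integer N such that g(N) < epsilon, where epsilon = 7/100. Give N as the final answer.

For m > n >= 1: |a_m - a_n| = sum_{k=n+1}^m 1/k^2.
Use 1/k^2 <= 1/(k(k-1)) = 1/(k-1) - 1/k for k >= 2:
sum_{k=n+1}^m 1/k^2 <= sum_{k=n+1}^m (1/(k-1) - 1/k) = 1/n - 1/m <= 1/n.
By symmetry the same bound holds with n,m swapped, so |a_m - a_n| <= 1/min(m,n) = g(min(m,n)). Since g(n) -> 0, (a_n) is Cauchy.
Now solve g(N) < 7/100: 1/N < 7/100 <=> N > 1/(7/100) = 100/7.
The smallest integer strictly greater than 100/7 is N = 15.
Check: g(15) = 1/15 < 7/100; g(14) = 1/14 >= 7/100. So N = 15.

15


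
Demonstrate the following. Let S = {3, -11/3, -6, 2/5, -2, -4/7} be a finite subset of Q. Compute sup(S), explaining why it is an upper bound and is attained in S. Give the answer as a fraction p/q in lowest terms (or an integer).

S is finite, so sup(S) = max(S).
Sorted decreasing:
3, 2/5, -4/7, -2, -11/3, -6
The extremum is 3.
For every x in S, x <= 3. And 3 is in S, so it is attained.
Therefore sup(S) = 3.

3


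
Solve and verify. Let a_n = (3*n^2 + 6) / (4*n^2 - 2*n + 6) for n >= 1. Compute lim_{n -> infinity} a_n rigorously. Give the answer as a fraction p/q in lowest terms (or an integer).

Divide numerator and denominator by n^2, the highest power:
numerator / n^2 = 3 + 6/n^2
denominator / n^2 = 4 - 2/n + 6/n^2
As n -> infinity, all terms of the form c/n^k (k >= 1) tend to 0.
So numerator / n^2 -> 3 and denominator / n^2 -> 4.
Therefore lim a_n = 3/4.

3/4


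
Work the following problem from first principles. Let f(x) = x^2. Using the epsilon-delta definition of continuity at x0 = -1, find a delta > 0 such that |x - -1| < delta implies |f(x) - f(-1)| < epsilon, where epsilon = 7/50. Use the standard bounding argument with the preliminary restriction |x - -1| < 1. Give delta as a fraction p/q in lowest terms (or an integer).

Factor: |x^2 - (-1)^2| = |x - -1| * |x + -1|.
Impose |x - -1| < 1 first. Then |x + -1| = |(x - -1) + 2*(-1)| <= |x - -1| + 2*|-1| < 1 + 2 = 3.
So |x^2 - (-1)^2| < delta * 3.
We need delta * 3 <= 7/50, i.e. delta <= 7/50/3 = 7/150.
Since 7/150 < 1, this is tighter than 1; take delta = 7/150.
So delta = 7/150 works.

7/150


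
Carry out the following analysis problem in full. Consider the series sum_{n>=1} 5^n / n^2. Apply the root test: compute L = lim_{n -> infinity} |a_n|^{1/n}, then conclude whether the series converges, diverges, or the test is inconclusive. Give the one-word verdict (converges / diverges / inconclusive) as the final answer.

Let a_n denote the general term. Form |a_n|^(1/n) and simplify:
|a_n|^(1/n) = 5/n^(2/n)
Take the limit as n -> infinity: L = 5.
Since L = 5 > 1, the root test implies divergence.

diverges


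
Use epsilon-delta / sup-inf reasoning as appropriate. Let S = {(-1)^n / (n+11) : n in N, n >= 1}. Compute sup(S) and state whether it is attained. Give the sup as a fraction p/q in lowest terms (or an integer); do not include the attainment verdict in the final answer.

Analysis:
- Values: -1/12, 1/13, -1/14, 1/15, -1/16, ...
- Positive terms (even n): 1/(2+11), 1/(4+11), ... decreasing -> max = 1/13 (n=2).
- Negative terms (odd n): -1/(1+11), -1/(3+11), ... increasing -> min = -1/12 (n=1).
- So sup = 1/13 (attained at n=2); inf = -1/12 (attained at n=1).
Conclusion: sup(S) = 1/13, attained in S.

1/13


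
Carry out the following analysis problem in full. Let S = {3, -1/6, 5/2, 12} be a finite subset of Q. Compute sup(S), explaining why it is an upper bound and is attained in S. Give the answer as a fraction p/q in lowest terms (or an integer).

S is finite, so sup(S) = max(S).
Sorted decreasing:
12, 3, 5/2, -1/6
The extremum is 12.
For every x in S, x <= 12. And 12 is in S, so it is attained.
Therefore sup(S) = 12.

12


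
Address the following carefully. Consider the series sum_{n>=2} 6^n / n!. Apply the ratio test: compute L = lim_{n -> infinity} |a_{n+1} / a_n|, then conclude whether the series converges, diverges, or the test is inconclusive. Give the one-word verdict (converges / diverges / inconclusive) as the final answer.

Let a_n denote the general term. Form the ratio a_{n+1}/a_n and simplify:
a_{n+1}/a_n = 6/(n + 1)
Take the limit as n -> infinity: L = 0.
Since L = 0 < 1, the ratio test implies the series converges.

converges


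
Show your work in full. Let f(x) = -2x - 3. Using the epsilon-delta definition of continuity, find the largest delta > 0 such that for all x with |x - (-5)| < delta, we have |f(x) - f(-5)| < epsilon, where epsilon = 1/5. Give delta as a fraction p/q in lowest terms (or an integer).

We compute f(-5) = -2*(-5) - 3 = 7.
|f(x) - f(-5)| = |-2x - 3 - (7)| = |-2(x - (-5))| = 2|x - (-5)|.
We need 2|x - (-5)| < 1/5, i.e. |x - (-5)| < 1/5 / 2 = 1/10.
So any delta <= 1/10 works. Conversely, if delta > 1/10, then x = -5 + 1/10 satisfies |x - (-5)| = 1/10 < delta but |f(x) - f(-5)| = 2 * 1/10 = 1/5, which is not < 1/5; so no larger delta works.
Hence the largest such delta is 1/10.

1/10


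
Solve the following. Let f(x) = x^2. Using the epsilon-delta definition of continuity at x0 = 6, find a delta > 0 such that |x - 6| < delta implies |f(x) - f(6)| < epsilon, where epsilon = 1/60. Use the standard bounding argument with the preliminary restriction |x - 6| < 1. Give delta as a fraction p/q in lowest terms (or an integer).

Factor: |x^2 - (6)^2| = |x - 6| * |x + 6|.
Impose |x - 6| < 1 first. Then |x + 6| = |(x - 6) + 2*(6)| <= |x - 6| + 2*|6| < 1 + 12 = 13.
So |x^2 - (6)^2| < delta * 13.
We need delta * 13 <= 1/60, i.e. delta <= 1/60/13 = 1/780.
Since 1/780 < 1, this is tighter than 1; take delta = 1/780.
So delta = 1/780 works.

1/780


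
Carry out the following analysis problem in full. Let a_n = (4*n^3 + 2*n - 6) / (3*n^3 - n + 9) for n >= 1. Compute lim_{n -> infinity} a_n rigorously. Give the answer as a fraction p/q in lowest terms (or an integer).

Divide numerator and denominator by n^3, the highest power:
numerator / n^3 = 4 + 2/n^2 - 6/n^3
denominator / n^3 = 3 - 1/n^2 + 9/n^3
As n -> infinity, all terms of the form c/n^k (k >= 1) tend to 0.
So numerator / n^3 -> 4 and denominator / n^3 -> 3.
Therefore lim a_n = 4/3.

4/3


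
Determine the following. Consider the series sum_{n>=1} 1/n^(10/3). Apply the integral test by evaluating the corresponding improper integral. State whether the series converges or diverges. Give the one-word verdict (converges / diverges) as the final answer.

Let f(x) = x^(-10/3). Then f is positive, continuous, and decreasing on [1, infinity), so the integral test applies.
Compute the improper integral int_{1}^infinity f(x) dx:
  antiderivative F(x) = -3/(7*x^(7/3)).
  As x -> infinity, F(x) -> 0 (since p = 10/3 > 1).
  So int = F(infinity) - F(1) = 0 - (-3/7) = 3/7.
  Finite, so by the integral test, the series converges.

converges


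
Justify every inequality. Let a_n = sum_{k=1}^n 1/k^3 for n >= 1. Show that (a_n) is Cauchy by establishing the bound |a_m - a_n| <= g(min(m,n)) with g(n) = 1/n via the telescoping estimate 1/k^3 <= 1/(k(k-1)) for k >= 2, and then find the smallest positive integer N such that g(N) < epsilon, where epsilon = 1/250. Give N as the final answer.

For m > n >= 1: |a_m - a_n| = sum_{k=n+1}^m 1/k^3.
Use 1/k^3 <= 1/(k(k-1)) = 1/(k-1) - 1/k for k >= 2 (which holds since k^3 >= k^2 >= k(k-1) for k >= 2):
sum_{k=n+1}^m 1/k^3 <= sum_{k=n+1}^m (1/(k-1) - 1/k) = 1/n - 1/m <= 1/n.
By symmetry the same bound holds with n,m swapped, so |a_m - a_n| <= 1/min(m,n) = g(min(m,n)). Since g(n) -> 0, (a_n) is Cauchy.
Now solve g(N) < 1/250: 1/N < 1/250 <=> N > 1/(1/250) = 250.
The smallest integer strictly greater than 250 is N = 251.
Check: g(251) = 1/251 < 1/250; g(250) = 1/250 >= 1/250. So N = 251.

251


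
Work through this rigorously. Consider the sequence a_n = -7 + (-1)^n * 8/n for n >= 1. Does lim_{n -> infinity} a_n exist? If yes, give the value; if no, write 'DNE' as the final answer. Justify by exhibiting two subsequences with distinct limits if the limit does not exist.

Examine the behaviour of a_n along subsequences.
Even-n subsequence a_{2k} = -7 + 8/(2k) -> -7. Odd-n subsequence a_{2k+1} = -7 - 8/(2k+1) -> -7. Both tend to -7, which suggests the limit is -7; verify directly.
|a_n - (-7)| = |(-1)^n * 8/n| = 8/n for every n >= 1.
Given epsilon > 0, choose a positive integer N > 8/epsilon. Then for all n >= N, |a_n - (-7)| = 8/n <= 8/N < epsilon.
So by the definition of the limit, lim a_n exists and equals -7.

-7


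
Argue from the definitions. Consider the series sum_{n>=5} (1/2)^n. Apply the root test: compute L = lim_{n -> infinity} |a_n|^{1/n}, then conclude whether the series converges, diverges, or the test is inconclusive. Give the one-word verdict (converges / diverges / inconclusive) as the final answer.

Let a_n denote the general term. Form |a_n|^(1/n) and simplify:
|a_n|^(1/n) = 1/2
Take the limit as n -> infinity: L = 1/2.
Since L = 1/2 < 1, the root test implies convergence.

converges


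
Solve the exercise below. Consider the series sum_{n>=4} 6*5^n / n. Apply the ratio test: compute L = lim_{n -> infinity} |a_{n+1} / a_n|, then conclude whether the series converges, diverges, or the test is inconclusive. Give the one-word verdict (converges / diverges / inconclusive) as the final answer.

Let a_n denote the general term. Form the ratio a_{n+1}/a_n and simplify:
a_{n+1}/a_n = 5*n/(n + 1)
Take the limit as n -> infinity: L = 5.
Since L = 5 > 1 (or L = infinity), the ratio test implies the series diverges.

diverges


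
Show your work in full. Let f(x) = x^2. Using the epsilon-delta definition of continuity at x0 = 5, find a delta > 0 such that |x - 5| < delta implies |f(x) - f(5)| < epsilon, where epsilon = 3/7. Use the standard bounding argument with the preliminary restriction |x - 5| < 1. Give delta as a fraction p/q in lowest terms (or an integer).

Factor: |x^2 - (5)^2| = |x - 5| * |x + 5|.
Impose |x - 5| < 1 first. Then |x + 5| = |(x - 5) + 2*(5)| <= |x - 5| + 2*|5| < 1 + 10 = 11.
So |x^2 - (5)^2| < delta * 11.
We need delta * 11 <= 3/7, i.e. delta <= 3/7/11 = 3/77.
Since 3/77 < 1, this is tighter than 1; take delta = 3/77.
So delta = 3/77 works.

3/77


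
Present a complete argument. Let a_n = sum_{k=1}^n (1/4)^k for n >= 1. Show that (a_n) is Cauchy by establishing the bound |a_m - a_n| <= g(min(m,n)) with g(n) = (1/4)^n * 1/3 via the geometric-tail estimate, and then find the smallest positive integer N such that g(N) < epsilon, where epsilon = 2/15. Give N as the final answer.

For m > n >= 1: |a_m - a_n| = sum_{k=n+1}^m (1/4)^k < sum_{k=n+1}^infinity (1/4)^k = (1/4)^(n+1) / (1 - 1/4) = (1/4)^n * (1/4) * (4/3) = (1/4)^n * 1/3.
So g(n) = (1/4)^n / 3. Since g(n) -> 0, (a_n) is Cauchy.
Now solve g(N) < 2/15: (1/4)^N / 3 < 2/15 <=> 4^N > 1 / (3 * 2/15) = 5/2.
Check powers of 4: 4^0 = 1 <= 5/2, 4^1 = 4 > 5/2.
So the smallest such N is 1. Check: g(1) = 1/(3 * 4) = 1/12 < 2/15.

1


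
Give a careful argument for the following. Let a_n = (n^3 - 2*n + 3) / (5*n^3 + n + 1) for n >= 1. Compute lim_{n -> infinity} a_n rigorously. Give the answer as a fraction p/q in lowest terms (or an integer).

Divide numerator and denominator by n^3, the highest power:
numerator / n^3 = 1 - 2/n^2 + 3/n^3
denominator / n^3 = 5 + n^(-2) + n^(-3)
As n -> infinity, all terms of the form c/n^k (k >= 1) tend to 0.
So numerator / n^3 -> 1 and denominator / n^3 -> 5.
Therefore lim a_n = 1/5.

1/5


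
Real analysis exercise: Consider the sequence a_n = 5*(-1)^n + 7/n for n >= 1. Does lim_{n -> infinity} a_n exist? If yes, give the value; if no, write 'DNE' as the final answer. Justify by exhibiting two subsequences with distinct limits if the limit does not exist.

Examine the behaviour of a_n along subsequences.
a_{2k} = 5 + 7/(2k) -> 5. a_{2k+1} = -5 + 7/(2k+1) -> -5.
Since these two subsequential limits are 5 and -5, distinct, the full sequence cannot converge (a convergent sequence has all subsequences tending to the same limit). So lim a_n does not exist.

DNE


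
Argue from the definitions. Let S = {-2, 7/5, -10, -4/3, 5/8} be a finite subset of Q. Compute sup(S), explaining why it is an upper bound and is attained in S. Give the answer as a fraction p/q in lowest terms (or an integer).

S is finite, so sup(S) = max(S).
Sorted decreasing:
7/5, 5/8, -4/3, -2, -10
The extremum is 7/5.
For every x in S, x <= 7/5. And 7/5 is in S, so it is attained.
Therefore sup(S) = 7/5.

7/5


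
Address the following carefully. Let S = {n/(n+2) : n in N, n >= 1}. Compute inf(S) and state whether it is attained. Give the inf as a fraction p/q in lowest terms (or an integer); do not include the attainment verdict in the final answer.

Analysis:
- Values: 1/3, 1/2, 3/5, 2/3, ... strictly increasing.
- Minimum is 1/3 (n=1); inf = 1/3 (attained).
- n/(n+2) = 1 - 2/(n+2) -> 1 from below as n -> infinity, and never equals 1.
- So sup = 1 (not attained).
Conclusion: inf(S) = 1/3, attained in S.

1/3


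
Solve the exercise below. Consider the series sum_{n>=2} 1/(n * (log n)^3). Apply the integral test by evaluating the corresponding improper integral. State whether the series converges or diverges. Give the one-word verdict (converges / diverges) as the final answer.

Let f(x) = 1/(x*log(x)^3). Then f is positive, continuous, and decreasing on [2, infinity), so the integral test applies.
Compute the improper integral int_{2}^infinity f(x) dx:
  antiderivative F(x) = -1/(2*log(x)^2).
  F(x) -> 0 as x -> infinity.  int = 0 - F(2) = 1/(2*log(2)^2) < infinity. By the integral test, the series converges.

converges


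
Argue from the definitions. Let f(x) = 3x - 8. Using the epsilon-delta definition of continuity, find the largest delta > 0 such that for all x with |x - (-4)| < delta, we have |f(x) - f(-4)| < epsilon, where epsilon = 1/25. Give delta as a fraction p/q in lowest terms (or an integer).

We compute f(-4) = 3*(-4) - 8 = -20.
|f(x) - f(-4)| = |3x - 8 - (-20)| = |3(x - (-4))| = 3|x - (-4)|.
We need 3|x - (-4)| < 1/25, i.e. |x - (-4)| < 1/25 / 3 = 1/75.
So any delta <= 1/75 works. Conversely, if delta > 1/75, then x = -4 + 1/75 satisfies |x - (-4)| = 1/75 < delta but |f(x) - f(-4)| = 3 * 1/75 = 1/25, which is not < 1/25; so no larger delta works.
Hence the largest such delta is 1/75.

1/75


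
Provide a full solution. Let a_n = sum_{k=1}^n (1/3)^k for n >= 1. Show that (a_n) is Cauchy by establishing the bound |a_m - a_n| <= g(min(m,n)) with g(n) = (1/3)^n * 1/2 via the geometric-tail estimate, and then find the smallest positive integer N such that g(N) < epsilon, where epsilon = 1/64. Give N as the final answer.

For m > n >= 1: |a_m - a_n| = sum_{k=n+1}^m (1/3)^k < sum_{k=n+1}^infinity (1/3)^k = (1/3)^(n+1) / (1 - 1/3) = (1/3)^n * (1/3) * (3/2) = (1/3)^n * 1/2.
So g(n) = (1/3)^n / 2. Since g(n) -> 0, (a_n) is Cauchy.
Now solve g(N) < 1/64: (1/3)^N / 2 < 1/64 <=> 3^N > 1 / (2 * 1/64) = 32.
Check powers of 3: 3^3 = 27 <= 32, 3^4 = 81 > 32.
So the smallest such N is 4. Check: g(4) = 1/(2 * 81) = 1/162 < 1/64.

4


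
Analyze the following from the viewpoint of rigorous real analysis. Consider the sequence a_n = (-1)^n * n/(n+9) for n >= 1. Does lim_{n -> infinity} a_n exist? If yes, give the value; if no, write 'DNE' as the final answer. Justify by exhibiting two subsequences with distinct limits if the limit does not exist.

Examine the behaviour of a_n along subsequences.
a_{2k} = 2k/(2k+9) -> 1. a_{2k+1} = -(2k+1)/(2k+10) -> -1.
Since these two subsequential limits are 1 and -1, distinct, the full sequence cannot converge (a convergent sequence has all subsequences tending to the same limit). So lim a_n does not exist.

DNE


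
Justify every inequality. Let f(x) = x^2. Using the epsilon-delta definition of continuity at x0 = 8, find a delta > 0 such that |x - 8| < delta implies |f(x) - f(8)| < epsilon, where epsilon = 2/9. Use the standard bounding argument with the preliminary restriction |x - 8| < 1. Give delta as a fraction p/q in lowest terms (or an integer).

Factor: |x^2 - (8)^2| = |x - 8| * |x + 8|.
Impose |x - 8| < 1 first. Then |x + 8| = |(x - 8) + 2*(8)| <= |x - 8| + 2*|8| < 1 + 16 = 17.
So |x^2 - (8)^2| < delta * 17.
We need delta * 17 <= 2/9, i.e. delta <= 2/9/17 = 2/153.
Since 2/153 < 1, this is tighter than 1; take delta = 2/153.
So delta = 2/153 works.

2/153


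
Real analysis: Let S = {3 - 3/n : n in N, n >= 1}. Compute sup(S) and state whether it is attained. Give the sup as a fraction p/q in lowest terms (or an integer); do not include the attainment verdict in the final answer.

Analysis:
- Values: 0, 3/2, 2, 9/4, ... strictly increasing.
- Minimum is 0 (n=1); inf = 0 (attained).
- 3 - 3/n -> 3 from below; sup = 3, not attained.
Conclusion: sup(S) = 3, not attained in S.

3


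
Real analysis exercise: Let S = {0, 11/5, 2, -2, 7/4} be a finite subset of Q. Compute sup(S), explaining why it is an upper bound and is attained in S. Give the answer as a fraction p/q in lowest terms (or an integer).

S is finite, so sup(S) = max(S).
Sorted decreasing:
11/5, 2, 7/4, 0, -2
The extremum is 11/5.
For every x in S, x <= 11/5. And 11/5 is in S, so it is attained.
Therefore sup(S) = 11/5.

11/5


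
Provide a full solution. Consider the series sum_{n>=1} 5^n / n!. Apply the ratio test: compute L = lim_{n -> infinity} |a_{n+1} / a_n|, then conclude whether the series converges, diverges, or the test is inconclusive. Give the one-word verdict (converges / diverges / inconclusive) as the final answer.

Let a_n denote the general term. Form the ratio a_{n+1}/a_n and simplify:
a_{n+1}/a_n = 5/(n + 1)
Take the limit as n -> infinity: L = 0.
Since L = 0 < 1, the ratio test implies the series converges.

converges


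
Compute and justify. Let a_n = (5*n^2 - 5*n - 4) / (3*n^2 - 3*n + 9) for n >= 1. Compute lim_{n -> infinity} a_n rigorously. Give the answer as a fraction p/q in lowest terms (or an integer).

Divide numerator and denominator by n^2, the highest power:
numerator / n^2 = 5 - 5/n - 4/n^2
denominator / n^2 = 3 - 3/n + 9/n^2
As n -> infinity, all terms of the form c/n^k (k >= 1) tend to 0.
So numerator / n^2 -> 5 and denominator / n^2 -> 3.
Therefore lim a_n = 5/3.

5/3


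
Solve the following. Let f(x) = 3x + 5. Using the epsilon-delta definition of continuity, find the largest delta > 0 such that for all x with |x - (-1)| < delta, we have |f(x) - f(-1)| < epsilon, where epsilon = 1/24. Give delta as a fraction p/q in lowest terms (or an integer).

We compute f(-1) = 3*(-1) + 5 = 2.
|f(x) - f(-1)| = |3x + 5 - (2)| = |3(x - (-1))| = 3|x - (-1)|.
We need 3|x - (-1)| < 1/24, i.e. |x - (-1)| < 1/24 / 3 = 1/72.
So any delta <= 1/72 works. Conversely, if delta > 1/72, then x = -1 + 1/72 satisfies |x - (-1)| = 1/72 < delta but |f(x) - f(-1)| = 3 * 1/72 = 1/24, which is not < 1/24; so no larger delta works.
Hence the largest such delta is 1/72.

1/72


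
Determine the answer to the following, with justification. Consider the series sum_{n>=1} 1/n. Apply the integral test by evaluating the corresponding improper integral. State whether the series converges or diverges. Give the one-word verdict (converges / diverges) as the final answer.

Let f(x) = 1/x. Then f is positive, continuous, and decreasing on [1, infinity), so the integral test applies.
Compute the improper integral int_{1}^infinity f(x) dx:
  antiderivative F(x) = log(x).
  As x -> infinity, log(x) -> infinity.
  So int = infinity - log(1) = infinity. By the integral test, the series diverges.

diverges


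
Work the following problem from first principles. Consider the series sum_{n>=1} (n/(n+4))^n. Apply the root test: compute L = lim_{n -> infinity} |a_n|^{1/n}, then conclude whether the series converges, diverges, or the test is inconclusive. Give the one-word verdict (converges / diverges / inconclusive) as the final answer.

Let a_n denote the general term. Form |a_n|^(1/n) and simplify:
|a_n|^(1/n) = n/(n + 4)
Take the limit as n -> infinity: L = 1.
Since L = 1, the root test is inconclusive. (In fact a_n = (n/(n+4))^n -> e^(-4) != 0, so the nth-term test shows divergence; but the root test itself gives no conclusion.)

inconclusive


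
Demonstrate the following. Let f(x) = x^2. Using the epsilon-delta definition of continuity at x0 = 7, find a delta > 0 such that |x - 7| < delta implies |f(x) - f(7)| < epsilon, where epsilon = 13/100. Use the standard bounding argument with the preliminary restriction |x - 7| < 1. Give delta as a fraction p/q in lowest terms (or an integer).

Factor: |x^2 - (7)^2| = |x - 7| * |x + 7|.
Impose |x - 7| < 1 first. Then |x + 7| = |(x - 7) + 2*(7)| <= |x - 7| + 2*|7| < 1 + 14 = 15.
So |x^2 - (7)^2| < delta * 15.
We need delta * 15 <= 13/100, i.e. delta <= 13/100/15 = 13/1500.
Since 13/1500 < 1, this is tighter than 1; take delta = 13/1500.
So delta = 13/1500 works.

13/1500


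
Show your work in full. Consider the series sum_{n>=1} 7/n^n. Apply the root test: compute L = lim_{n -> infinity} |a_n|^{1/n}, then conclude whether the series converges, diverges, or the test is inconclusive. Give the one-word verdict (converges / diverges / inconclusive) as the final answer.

Let a_n denote the general term. Form |a_n|^(1/n) and simplify:
|a_n|^(1/n) = 7^(1/n)/n
Take the limit as n -> infinity: L = 0.
Since L = 0 < 1, the root test implies convergence.

converges


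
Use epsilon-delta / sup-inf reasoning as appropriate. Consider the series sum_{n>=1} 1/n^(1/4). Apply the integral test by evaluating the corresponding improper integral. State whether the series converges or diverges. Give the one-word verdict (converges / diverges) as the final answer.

Let f(x) = x^(-1/4). Then f is positive, continuous, and decreasing on [1, infinity), so the integral test applies.
Compute the improper integral int_{1}^infinity f(x) dx:
  antiderivative F(x) = 4*x^(3/4)/3.
  As x -> infinity, F(x) -> infinity (since p = 1/4 < 1).
  So the integral diverges. By the integral test, the series diverges.

diverges


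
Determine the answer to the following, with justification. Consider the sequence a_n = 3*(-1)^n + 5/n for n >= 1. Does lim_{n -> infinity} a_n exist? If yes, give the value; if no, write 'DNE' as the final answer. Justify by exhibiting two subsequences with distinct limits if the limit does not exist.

Examine the behaviour of a_n along subsequences.
a_{2k} = 3 + 5/(2k) -> 3. a_{2k+1} = -3 + 5/(2k+1) -> -3.
Since these two subsequential limits are 3 and -3, distinct, the full sequence cannot converge (a convergent sequence has all subsequences tending to the same limit). So lim a_n does not exist.

DNE


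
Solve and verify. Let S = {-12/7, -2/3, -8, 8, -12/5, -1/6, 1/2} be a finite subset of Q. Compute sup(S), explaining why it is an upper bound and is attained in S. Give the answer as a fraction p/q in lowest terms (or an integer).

S is finite, so sup(S) = max(S).
Sorted decreasing:
8, 1/2, -1/6, -2/3, -12/7, -12/5, -8
The extremum is 8.
For every x in S, x <= 8. And 8 is in S, so it is attained.
Therefore sup(S) = 8.

8


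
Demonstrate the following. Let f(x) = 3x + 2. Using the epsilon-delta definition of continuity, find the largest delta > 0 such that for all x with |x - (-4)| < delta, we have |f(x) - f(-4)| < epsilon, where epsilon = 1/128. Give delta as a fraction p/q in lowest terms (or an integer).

We compute f(-4) = 3*(-4) + 2 = -10.
|f(x) - f(-4)| = |3x + 2 - (-10)| = |3(x - (-4))| = 3|x - (-4)|.
We need 3|x - (-4)| < 1/128, i.e. |x - (-4)| < 1/128 / 3 = 1/384.
So any delta <= 1/384 works. Conversely, if delta > 1/384, then x = -4 + 1/384 satisfies |x - (-4)| = 1/384 < delta but |f(x) - f(-4)| = 3 * 1/384 = 1/128, which is not < 1/128; so no larger delta works.
Hence the largest such delta is 1/384.

1/384


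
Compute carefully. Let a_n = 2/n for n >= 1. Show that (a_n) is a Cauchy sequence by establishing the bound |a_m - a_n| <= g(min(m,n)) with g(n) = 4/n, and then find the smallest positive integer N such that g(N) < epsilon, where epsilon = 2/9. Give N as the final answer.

For any m, n >= 1, by the triangle inequality:
|a_m - a_n| = |2/m - 2/n| <= 2*1/m + 2*1/n <= 4/min(m,n).
So g(n) = 4/n bounds the Cauchy difference. Since g(n) -> 0, (a_n) is Cauchy.
Now solve g(N) < 2/9: 4/N < 2/9 <=> N > 4 / (2/9) = 18.
The smallest integer strictly greater than 18 is N = 19.
Check: g(19) = 4/19 = 4/19 < 2/9; g(18) = 2/9 >= 2/9. So N = 19.

19


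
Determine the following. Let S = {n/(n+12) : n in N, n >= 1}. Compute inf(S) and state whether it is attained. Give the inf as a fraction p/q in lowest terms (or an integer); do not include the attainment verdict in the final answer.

Analysis:
- Values: 1/13, 1/7, 1/5, 1/4, ... strictly increasing.
- Minimum is 1/13 (n=1); inf = 1/13 (attained).
- n/(n+12) = 1 - 12/(n+12) -> 1 from below as n -> infinity, and never equals 1.
- So sup = 1 (not attained).
Conclusion: inf(S) = 1/13, attained in S.

1/13


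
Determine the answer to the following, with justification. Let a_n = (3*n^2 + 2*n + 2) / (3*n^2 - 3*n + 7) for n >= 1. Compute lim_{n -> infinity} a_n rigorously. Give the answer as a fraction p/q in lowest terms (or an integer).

Divide numerator and denominator by n^2, the highest power:
numerator / n^2 = 3 + 2/n + 2/n^2
denominator / n^2 = 3 - 3/n + 7/n^2
As n -> infinity, all terms of the form c/n^k (k >= 1) tend to 0.
So numerator / n^2 -> 3 and denominator / n^2 -> 3.
Therefore lim a_n = 1.

1


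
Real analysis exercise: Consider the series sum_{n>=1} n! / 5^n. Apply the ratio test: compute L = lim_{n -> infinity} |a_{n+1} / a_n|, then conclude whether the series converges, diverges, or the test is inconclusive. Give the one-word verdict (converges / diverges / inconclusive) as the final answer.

Let a_n denote the general term. Form the ratio a_{n+1}/a_n and simplify:
a_{n+1}/a_n = n/5 + 1/5
Take the limit as n -> infinity: L = infinity.
Since L = infinity > 1 (or L = infinity), the ratio test implies the series diverges.

diverges


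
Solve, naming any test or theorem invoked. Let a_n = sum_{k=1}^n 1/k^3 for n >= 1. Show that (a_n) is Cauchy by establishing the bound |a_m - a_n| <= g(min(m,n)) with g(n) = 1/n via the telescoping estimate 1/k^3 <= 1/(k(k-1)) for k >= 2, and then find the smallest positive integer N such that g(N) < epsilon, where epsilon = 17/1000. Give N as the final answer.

For m > n >= 1: |a_m - a_n| = sum_{k=n+1}^m 1/k^3.
Use 1/k^3 <= 1/(k(k-1)) = 1/(k-1) - 1/k for k >= 2 (which holds since k^3 >= k^2 >= k(k-1) for k >= 2):
sum_{k=n+1}^m 1/k^3 <= sum_{k=n+1}^m (1/(k-1) - 1/k) = 1/n - 1/m <= 1/n.
By symmetry the same bound holds with n,m swapped, so |a_m - a_n| <= 1/min(m,n) = g(min(m,n)). Since g(n) -> 0, (a_n) is Cauchy.
Now solve g(N) < 17/1000: 1/N < 17/1000 <=> N > 1/(17/1000) = 1000/17.
The smallest integer strictly greater than 1000/17 is N = 59.
Check: g(59) = 1/59 < 17/1000; g(58) = 1/58 >= 17/1000. So N = 59.

59


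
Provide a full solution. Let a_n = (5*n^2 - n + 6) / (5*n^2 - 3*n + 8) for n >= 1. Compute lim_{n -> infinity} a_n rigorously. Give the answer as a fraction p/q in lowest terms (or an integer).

Divide numerator and denominator by n^2, the highest power:
numerator / n^2 = 5 - 1/n + 6/n^2
denominator / n^2 = 5 - 3/n + 8/n^2
As n -> infinity, all terms of the form c/n^k (k >= 1) tend to 0.
So numerator / n^2 -> 5 and denominator / n^2 -> 5.
Therefore lim a_n = 1.

1


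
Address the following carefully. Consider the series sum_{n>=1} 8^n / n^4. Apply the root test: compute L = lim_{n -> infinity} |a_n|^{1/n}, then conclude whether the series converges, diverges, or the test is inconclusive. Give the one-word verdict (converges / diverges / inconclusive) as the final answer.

Let a_n denote the general term. Form |a_n|^(1/n) and simplify:
|a_n|^(1/n) = 8/n^(4/n)
Take the limit as n -> infinity: L = 8.
Since L = 8 > 1, the root test implies divergence.

diverges


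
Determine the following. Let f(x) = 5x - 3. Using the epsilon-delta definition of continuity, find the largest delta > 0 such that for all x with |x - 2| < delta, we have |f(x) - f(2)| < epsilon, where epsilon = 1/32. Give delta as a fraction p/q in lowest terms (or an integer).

We compute f(2) = 5*(2) - 3 = 7.
|f(x) - f(2)| = |5x - 3 - (7)| = |5(x - 2)| = 5|x - 2|.
We need 5|x - 2| < 1/32, i.e. |x - 2| < 1/32 / 5 = 1/160.
So any delta <= 1/160 works. Conversely, if delta > 1/160, then x = 2 + 1/160 satisfies |x - 2| = 1/160 < delta but |f(x) - f(2)| = 5 * 1/160 = 1/32, which is not < 1/32; so no larger delta works.
Hence the largest such delta is 1/160.

1/160


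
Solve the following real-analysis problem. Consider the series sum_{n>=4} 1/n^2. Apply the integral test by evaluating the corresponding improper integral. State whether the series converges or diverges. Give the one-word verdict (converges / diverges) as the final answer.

Let f(x) = x^(-2). Then f is positive, continuous, and decreasing on [4, infinity), so the integral test applies.
Compute the improper integral int_{4}^infinity f(x) dx:
  antiderivative F(x) = -1/x.
  As x -> infinity, F(x) -> 0 (since p = 2 > 1).
  So int = F(infinity) - F(4) = 0 - (-1/4) = 1/4.
  Finite, so by the integral test, the series converges.

converges


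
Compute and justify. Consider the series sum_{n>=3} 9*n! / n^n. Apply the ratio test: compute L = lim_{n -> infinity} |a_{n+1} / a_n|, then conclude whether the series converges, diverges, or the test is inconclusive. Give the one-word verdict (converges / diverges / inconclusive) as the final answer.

Let a_n denote the general term. Form the ratio a_{n+1}/a_n and simplify:
a_{n+1}/a_n = (n/(n + 1))^n
Take the limit as n -> infinity: L = exp(-1).
Since L = exp(-1) < 1, the ratio test implies the series converges.

converges


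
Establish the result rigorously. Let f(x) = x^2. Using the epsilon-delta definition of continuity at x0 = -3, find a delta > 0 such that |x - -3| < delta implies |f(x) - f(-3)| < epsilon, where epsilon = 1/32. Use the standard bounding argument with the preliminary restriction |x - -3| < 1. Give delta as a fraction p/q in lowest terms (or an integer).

Factor: |x^2 - (-3)^2| = |x - -3| * |x + -3|.
Impose |x - -3| < 1 first. Then |x + -3| = |(x - -3) + 2*(-3)| <= |x - -3| + 2*|-3| < 1 + 6 = 7.
So |x^2 - (-3)^2| < delta * 7.
We need delta * 7 <= 1/32, i.e. delta <= 1/32/7 = 1/224.
Since 1/224 < 1, this is tighter than 1; take delta = 1/224.
So delta = 1/224 works.

1/224


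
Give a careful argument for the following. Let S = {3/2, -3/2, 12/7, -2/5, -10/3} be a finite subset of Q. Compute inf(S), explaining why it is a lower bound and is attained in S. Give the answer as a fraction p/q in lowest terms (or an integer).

S is finite, so inf(S) = min(S).
Sorted increasing:
-10/3, -3/2, -2/5, 3/2, 12/7
The extremum is -10/3.
For every x in S, x >= -10/3. And -10/3 is in S, so it is attained.
Therefore inf(S) = -10/3.

-10/3


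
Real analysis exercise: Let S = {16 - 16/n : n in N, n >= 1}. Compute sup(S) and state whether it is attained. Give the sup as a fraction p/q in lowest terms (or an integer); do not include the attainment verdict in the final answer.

Analysis:
- Values: 0, 8, 32/3, 12, ... strictly increasing.
- Minimum is 0 (n=1); inf = 0 (attained).
- 16 - 16/n -> 16 from below; sup = 16, not attained.
Conclusion: sup(S) = 16, not attained in S.

16


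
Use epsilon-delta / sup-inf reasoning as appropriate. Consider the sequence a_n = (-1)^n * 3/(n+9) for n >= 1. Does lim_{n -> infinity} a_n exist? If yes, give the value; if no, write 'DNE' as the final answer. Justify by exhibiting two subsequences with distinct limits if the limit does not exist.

Examine the behaviour of a_n along subsequences.
Even-n subsequence a_{2k} = 3/(2k+9) -> 0. Odd-n subsequence a_{2k+1} = -3/(2k+10) -> 0. Both tend to 0, which suggests the limit is 0; verify directly.
|a_n - 0| = 3/(n+9) < 3/n for every n >= 1.
Given epsilon > 0, choose a positive integer N > 3/epsilon. Then for all n >= N, |a_n| < 3/n <= 3/N < epsilon.
So by the definition of the limit, lim a_n exists and equals 0.

0


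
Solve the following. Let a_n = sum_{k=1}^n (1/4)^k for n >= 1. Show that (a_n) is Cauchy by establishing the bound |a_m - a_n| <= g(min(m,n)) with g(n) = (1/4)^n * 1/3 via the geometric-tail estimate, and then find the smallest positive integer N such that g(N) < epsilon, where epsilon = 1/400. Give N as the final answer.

For m > n >= 1: |a_m - a_n| = sum_{k=n+1}^m (1/4)^k < sum_{k=n+1}^infinity (1/4)^k = (1/4)^(n+1) / (1 - 1/4) = (1/4)^n * (1/4) * (4/3) = (1/4)^n * 1/3.
So g(n) = (1/4)^n / 3. Since g(n) -> 0, (a_n) is Cauchy.
Now solve g(N) < 1/400: (1/4)^N / 3 < 1/400 <=> 4^N > 1 / (3 * 1/400) = 400/3.
Check powers of 4: 4^3 = 64 <= 400/3, 4^4 = 256 > 400/3.
So the smallest such N is 4. Check: g(4) = 1/(3 * 256) = 1/768 < 1/400.

4


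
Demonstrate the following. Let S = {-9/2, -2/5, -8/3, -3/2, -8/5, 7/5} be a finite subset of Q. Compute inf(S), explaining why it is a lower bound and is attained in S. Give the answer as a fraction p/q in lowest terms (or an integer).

S is finite, so inf(S) = min(S).
Sorted increasing:
-9/2, -8/3, -8/5, -3/2, -2/5, 7/5
The extremum is -9/2.
For every x in S, x >= -9/2. And -9/2 is in S, so it is attained.
Therefore inf(S) = -9/2.

-9/2


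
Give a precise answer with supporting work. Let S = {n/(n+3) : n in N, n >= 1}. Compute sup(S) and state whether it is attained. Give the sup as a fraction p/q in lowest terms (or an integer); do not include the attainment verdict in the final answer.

Analysis:
- Values: 1/4, 2/5, 1/2, 4/7, ... strictly increasing.
- Minimum is 1/4 (n=1); inf = 1/4 (attained).
- n/(n+3) = 1 - 3/(n+3) -> 1 from below as n -> infinity, and never equals 1.
- So sup = 1 (not attained).
Conclusion: sup(S) = 1, not attained in S.

1


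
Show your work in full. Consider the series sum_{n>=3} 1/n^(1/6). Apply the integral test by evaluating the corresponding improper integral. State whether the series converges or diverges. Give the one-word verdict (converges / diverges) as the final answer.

Let f(x) = x^(-1/6). Then f is positive, continuous, and decreasing on [3, infinity), so the integral test applies.
Compute the improper integral int_{3}^infinity f(x) dx:
  antiderivative F(x) = 6*x^(5/6)/5.
  As x -> infinity, F(x) -> infinity (since p = 1/6 < 1).
  So the integral diverges. By the integral test, the series diverges.

diverges


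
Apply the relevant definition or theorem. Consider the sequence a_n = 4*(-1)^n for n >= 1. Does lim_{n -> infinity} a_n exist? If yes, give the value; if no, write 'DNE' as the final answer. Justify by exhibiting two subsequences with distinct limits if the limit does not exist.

Examine the behaviour of a_n along subsequences.
Even-n subsequence a_{2k} = 4 -> 4. Odd-n subsequence a_{2k+1} = -4 -> -4.
Since these two subsequential limits are 4 and -4, distinct, the full sequence cannot converge (a convergent sequence has all subsequences tending to the same limit). So lim a_n does not exist.

DNE
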